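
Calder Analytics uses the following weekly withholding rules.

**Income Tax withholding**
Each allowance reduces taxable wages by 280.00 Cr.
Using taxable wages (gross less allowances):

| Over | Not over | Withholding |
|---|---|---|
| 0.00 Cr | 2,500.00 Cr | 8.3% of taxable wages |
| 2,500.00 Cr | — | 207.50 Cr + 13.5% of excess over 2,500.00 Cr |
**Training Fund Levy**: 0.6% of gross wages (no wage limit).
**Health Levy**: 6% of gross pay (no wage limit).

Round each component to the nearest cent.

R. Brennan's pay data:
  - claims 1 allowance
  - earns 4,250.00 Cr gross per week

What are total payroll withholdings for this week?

Income Tax: taxable = 4,250.00 Cr − 1×280.00 Cr = 3,970.00 Cr
  207.50 Cr + 13.5% × (3,970.00 Cr − 2,500.00 Cr) = 207.50 Cr + 13.5% × 1,470.00 Cr = 405.95 Cr
Training Fund Levy: 0.6% × 4,250.00 Cr = 25.50 Cr
Health Levy: 6% × 4,250.00 Cr = 255.00 Cr
Total: 405.95 Cr + 25.50 Cr + 255.00 Cr = 686.45 Cr

686.45 Cr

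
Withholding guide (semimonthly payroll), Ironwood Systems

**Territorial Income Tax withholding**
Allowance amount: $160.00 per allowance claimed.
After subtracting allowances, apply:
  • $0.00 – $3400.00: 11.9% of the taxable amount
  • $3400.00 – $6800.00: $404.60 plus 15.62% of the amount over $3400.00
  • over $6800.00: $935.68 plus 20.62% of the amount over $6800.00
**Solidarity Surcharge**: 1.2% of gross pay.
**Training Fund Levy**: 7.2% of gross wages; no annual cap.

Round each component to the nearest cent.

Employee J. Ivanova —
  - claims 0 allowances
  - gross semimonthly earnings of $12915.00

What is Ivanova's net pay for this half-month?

$9633.55

Territorial Income Tax: taxable = $12915.00
  $935.68 + 20.62% × ($12915.00 − $6800.00) = $935.68 + 20.62% × $6115.00 = $2196.59
Solidarity Surcharge: 1.2% × $12915.00 = $154.98
Training Fund Levy: 7.2% × $12915.00 = $929.88
Total withheld: $2196.59 + $154.98 + $929.88 = $3281.45
Net pay: $12915.00 − $3281.45 = $9633.55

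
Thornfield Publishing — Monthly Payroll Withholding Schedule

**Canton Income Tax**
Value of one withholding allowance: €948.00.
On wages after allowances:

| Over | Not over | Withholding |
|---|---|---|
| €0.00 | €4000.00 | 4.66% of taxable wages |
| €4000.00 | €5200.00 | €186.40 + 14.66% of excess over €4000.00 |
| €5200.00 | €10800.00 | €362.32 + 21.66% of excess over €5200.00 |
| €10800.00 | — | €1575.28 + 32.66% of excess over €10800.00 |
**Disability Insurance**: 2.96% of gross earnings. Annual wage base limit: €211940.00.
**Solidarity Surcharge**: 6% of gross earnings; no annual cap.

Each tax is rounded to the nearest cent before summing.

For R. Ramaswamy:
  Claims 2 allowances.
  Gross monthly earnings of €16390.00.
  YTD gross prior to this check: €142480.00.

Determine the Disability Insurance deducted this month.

Disability Insurance: 2.96% × €16390.00 = €485.14

€485.14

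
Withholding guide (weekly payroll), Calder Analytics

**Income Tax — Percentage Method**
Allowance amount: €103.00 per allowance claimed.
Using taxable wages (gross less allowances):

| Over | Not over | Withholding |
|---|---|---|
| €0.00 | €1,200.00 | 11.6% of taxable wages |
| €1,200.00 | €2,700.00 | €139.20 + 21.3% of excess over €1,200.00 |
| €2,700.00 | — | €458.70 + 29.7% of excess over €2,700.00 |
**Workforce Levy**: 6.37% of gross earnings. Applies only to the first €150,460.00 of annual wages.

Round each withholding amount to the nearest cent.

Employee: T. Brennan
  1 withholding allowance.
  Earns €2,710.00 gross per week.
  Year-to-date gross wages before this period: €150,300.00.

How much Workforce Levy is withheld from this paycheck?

Workforce Levy: cap €150,460.00 − YTD €150,300.00 = €160.00 subject; 6.37% × €160.00 = €10.19

€10.19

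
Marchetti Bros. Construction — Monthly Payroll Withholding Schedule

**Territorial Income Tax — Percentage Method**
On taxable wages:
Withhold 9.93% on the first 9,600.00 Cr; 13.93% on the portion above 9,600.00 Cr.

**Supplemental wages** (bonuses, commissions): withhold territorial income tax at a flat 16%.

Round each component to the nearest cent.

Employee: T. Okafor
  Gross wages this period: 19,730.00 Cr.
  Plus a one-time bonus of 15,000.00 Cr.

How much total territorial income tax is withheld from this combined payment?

4,764.39 Cr

Territorial Income Tax: taxable = 19,730.00 Cr
  953.28 Cr + 13.93% × (19,730.00 Cr − 9,600.00 Cr) = 953.28 Cr + 13.93% × 10,130.00 Cr = 2,364.39 Cr
Supplemental (16% flat on bonus): 16% × 15,000.00 Cr = 2,400.00 Cr
Total territorial income tax: 2,364.39 Cr + 2,400.00 Cr = 4,764.39 Cr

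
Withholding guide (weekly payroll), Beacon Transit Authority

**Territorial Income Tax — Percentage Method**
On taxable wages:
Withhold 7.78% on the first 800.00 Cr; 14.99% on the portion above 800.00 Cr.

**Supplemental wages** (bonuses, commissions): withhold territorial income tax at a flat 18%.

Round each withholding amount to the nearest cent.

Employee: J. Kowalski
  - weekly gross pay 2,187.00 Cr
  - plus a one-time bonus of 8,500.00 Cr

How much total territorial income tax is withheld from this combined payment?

Territorial Income Tax: taxable = 2,187.00 Cr
  62.24 Cr + 14.99% × (2,187.00 Cr − 800.00 Cr) = 62.24 Cr + 14.99% × 1,387.00 Cr = 270.15 Cr
Supplemental (18% flat on bonus): 18% × 8,500.00 Cr = 1,530.00 Cr
Total territorial income tax: 270.15 Cr + 1,530.00 Cr = 1,800.15 Cr

1,800.15 Cr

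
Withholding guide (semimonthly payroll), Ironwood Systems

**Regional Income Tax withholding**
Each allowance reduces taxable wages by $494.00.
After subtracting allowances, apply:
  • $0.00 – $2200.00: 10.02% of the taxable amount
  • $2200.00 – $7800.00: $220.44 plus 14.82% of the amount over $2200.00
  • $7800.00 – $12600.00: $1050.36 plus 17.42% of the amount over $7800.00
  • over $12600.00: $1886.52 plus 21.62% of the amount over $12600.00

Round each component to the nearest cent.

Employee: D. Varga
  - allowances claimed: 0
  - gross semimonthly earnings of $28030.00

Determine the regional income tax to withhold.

Regional Income Tax: taxable = $28030.00
  $1886.52 + 21.62% × ($28030.00 − $12600.00) = $1886.52 + 21.62% × $15430.00 = $5222.49

$5222.49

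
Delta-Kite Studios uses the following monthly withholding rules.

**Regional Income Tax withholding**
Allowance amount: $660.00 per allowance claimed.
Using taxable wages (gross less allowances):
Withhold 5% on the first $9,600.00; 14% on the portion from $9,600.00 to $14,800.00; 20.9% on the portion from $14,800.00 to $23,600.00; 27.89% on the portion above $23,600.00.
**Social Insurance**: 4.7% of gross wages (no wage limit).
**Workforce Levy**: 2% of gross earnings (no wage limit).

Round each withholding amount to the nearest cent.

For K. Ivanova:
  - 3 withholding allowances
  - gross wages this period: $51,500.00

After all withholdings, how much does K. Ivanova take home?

$37,773.21

Regional Income Tax: taxable = $51,500.00 − 3×$660.00 = $49,520.00
  $3,047.20 + 27.89% × ($49,520.00 − $23,600.00) = $3,047.20 + 27.89% × $25,920.00 = $10,276.29
Social Insurance: 4.7% × $51,500.00 = $2,420.50
Workforce Levy: 2% × $51,500.00 = $1,030.00
Total withheld: $10,276.29 + $2,420.50 + $1,030.00 = $13,726.79
Net pay: $51,500.00 − $13,726.79 = $37,773.21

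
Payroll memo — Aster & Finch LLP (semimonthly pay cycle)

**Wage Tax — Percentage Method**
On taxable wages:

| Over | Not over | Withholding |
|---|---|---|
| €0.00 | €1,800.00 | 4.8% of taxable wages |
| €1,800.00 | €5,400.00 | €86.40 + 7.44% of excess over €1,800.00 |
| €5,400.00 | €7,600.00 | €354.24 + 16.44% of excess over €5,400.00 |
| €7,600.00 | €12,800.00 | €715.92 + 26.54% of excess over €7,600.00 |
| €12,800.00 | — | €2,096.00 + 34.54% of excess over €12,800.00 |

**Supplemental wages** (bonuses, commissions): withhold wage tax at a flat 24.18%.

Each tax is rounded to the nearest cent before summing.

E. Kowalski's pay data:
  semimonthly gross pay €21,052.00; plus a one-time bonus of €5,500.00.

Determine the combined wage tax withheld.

Wage Tax: taxable = €21,052.00
  €2,096.00 + 34.54% × (€21,052.00 − €12,800.00) = €2,096.00 + 34.54% × €8,252.00 = €4,946.24
Supplemental (24.18% flat on bonus): 24.18% × €5,500.00 = €1,329.90
Total wage tax: €4,946.24 + €1,329.90 = €6,276.14

€6,276.14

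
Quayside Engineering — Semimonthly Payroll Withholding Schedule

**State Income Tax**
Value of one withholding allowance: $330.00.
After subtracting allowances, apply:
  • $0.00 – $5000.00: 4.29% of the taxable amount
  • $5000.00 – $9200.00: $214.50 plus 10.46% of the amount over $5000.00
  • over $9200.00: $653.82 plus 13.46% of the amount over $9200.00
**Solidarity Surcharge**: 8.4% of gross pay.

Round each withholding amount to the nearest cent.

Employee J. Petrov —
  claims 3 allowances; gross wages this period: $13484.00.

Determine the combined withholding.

State Income Tax: taxable = $13484.00 − 3×$330.00 = $12494.00
  $653.82 + 13.46% × ($12494.00 − $9200.00) = $653.82 + 13.46% × $3294.00 = $1097.19
Solidarity Surcharge: 8.4% × $13484.00 = $1132.66
Total: $1097.19 + $1132.66 = $2229.85

$2229.85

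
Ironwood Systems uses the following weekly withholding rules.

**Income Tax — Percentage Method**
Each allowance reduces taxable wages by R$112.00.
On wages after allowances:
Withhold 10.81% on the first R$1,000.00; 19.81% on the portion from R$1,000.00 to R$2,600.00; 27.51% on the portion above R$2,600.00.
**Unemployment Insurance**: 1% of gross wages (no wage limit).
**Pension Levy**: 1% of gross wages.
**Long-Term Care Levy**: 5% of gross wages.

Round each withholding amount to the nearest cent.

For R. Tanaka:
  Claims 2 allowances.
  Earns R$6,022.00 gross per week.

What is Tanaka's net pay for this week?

Income Tax: taxable = R$6,022.00 − 2×R$112.00 = R$5,798.00
  R$425.06 + 27.51% × (R$5,798.00 − R$2,600.00) = R$425.06 + 27.51% × R$3,198.00 = R$1,304.83
Unemployment Insurance: 1% × R$6,022.00 = R$60.22
Pension Levy: 1% × R$6,022.00 = R$60.22
Long-Term Care Levy: 5% × R$6,022.00 = R$301.10
Total withheld: R$1,304.83 + R$60.22 + R$60.22 + R$301.10 = R$1,726.37
Net pay: R$6,022.00 − R$1,726.37 = R$4,295.63

R$4,295.63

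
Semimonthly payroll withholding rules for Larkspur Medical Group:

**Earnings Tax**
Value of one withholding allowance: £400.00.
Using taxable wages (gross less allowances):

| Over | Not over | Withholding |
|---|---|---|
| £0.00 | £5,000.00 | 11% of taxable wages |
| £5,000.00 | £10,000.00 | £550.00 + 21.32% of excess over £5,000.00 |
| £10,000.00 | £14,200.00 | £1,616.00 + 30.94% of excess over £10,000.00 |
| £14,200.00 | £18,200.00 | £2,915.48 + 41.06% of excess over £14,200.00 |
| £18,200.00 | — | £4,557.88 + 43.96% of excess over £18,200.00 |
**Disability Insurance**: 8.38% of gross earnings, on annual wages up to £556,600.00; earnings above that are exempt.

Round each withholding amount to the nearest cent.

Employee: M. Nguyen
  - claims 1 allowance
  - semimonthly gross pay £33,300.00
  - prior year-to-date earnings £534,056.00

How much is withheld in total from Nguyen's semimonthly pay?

£12,909.19

Earnings Tax: taxable = £33,300.00 − 1×£400.00 = £32,900.00
  £4,557.88 + 43.96% × (£32,900.00 − £18,200.00) = £4,557.88 + 43.96% × £14,700.00 = £11,020.00
Disability Insurance: cap £556,600.00 − YTD £534,056.00 = £22,544.00 subject; 8.38% × £22,544.00 = £1,889.19
Total: £11,020.00 + £1,889.19 = £12,909.19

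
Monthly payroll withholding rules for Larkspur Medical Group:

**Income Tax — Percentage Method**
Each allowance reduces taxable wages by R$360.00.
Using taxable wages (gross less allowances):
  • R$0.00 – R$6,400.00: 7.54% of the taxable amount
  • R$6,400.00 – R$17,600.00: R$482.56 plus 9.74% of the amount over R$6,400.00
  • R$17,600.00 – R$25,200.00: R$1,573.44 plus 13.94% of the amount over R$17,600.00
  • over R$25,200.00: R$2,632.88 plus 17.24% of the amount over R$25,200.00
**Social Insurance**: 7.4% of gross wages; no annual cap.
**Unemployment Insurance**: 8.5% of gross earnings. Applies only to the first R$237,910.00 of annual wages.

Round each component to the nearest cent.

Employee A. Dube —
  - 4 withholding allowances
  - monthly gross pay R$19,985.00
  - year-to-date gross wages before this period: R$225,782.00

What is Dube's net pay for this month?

R$15,770.06

Income Tax: taxable = R$19,985.00 − 4×R$360.00 = R$18,545.00
  R$1,573.44 + 13.94% × (R$18,545.00 − R$17,600.00) = R$1,573.44 + 13.94% × R$945.00 = R$1,705.17
Social Insurance: 7.4% × R$19,985.00 = R$1,478.89
Unemployment Insurance: cap R$237,910.00 − YTD R$225,782.00 = R$12,128.00 subject; 8.5% × R$12,128.00 = R$1,030.88
Total withheld: R$1,705.17 + R$1,478.89 + R$1,030.88 = R$4,214.94
Net pay: R$19,985.00 − R$4,214.94 = R$15,770.06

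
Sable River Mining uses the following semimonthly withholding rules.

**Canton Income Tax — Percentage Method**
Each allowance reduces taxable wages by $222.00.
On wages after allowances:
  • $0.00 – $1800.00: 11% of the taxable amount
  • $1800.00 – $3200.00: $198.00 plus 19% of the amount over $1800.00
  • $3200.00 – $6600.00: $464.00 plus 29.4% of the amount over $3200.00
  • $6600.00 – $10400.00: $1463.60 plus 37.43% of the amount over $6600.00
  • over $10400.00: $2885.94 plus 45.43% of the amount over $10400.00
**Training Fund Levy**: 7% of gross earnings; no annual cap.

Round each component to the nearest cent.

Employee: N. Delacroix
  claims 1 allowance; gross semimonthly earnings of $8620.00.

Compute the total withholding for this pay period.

Canton Income Tax: taxable = $8620.00 − 1×$222.00 = $8398.00
  $1463.60 + 37.43% × ($8398.00 − $6600.00) = $1463.60 + 37.43% × $1798.00 = $2136.59
Training Fund Levy: 7% × $8620.00 = $603.40
Total: $2136.59 + $603.40 = $2739.99

$2739.99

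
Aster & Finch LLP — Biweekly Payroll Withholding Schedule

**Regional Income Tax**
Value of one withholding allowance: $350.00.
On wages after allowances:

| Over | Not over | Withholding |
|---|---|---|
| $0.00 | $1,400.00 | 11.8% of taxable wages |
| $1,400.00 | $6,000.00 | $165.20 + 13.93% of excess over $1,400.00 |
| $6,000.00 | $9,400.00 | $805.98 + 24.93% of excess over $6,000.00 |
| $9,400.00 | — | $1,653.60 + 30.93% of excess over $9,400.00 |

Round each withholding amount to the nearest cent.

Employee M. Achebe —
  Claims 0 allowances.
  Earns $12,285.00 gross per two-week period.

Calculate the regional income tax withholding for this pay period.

$2,545.93

Regional Income Tax: taxable = $12,285.00
  $1,653.60 + 30.93% × ($12,285.00 − $9,400.00) = $1,653.60 + 30.93% × $2,885.00 = $2,545.93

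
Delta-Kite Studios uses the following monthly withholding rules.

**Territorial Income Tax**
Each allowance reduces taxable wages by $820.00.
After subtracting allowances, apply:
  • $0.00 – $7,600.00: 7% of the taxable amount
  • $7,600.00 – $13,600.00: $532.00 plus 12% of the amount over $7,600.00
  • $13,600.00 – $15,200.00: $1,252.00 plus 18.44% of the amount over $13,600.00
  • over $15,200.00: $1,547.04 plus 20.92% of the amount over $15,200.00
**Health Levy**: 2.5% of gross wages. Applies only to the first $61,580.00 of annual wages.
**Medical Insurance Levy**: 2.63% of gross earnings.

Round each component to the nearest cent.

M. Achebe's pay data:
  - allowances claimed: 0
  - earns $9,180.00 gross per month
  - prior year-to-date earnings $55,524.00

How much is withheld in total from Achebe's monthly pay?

Territorial Income Tax: taxable = $9,180.00
  $532.00 + 12% × ($9,180.00 − $7,600.00) = $532.00 + 12% × $1,580.00 = $721.60
Health Levy: cap $61,580.00 − YTD $55,524.00 = $6,056.00 subject; 2.5% × $6,056.00 = $151.40
Medical Insurance Levy: 2.63% × $9,180.00 = $241.43
Total: $721.60 + $151.40 + $241.43 = $1,114.43

$1,114.43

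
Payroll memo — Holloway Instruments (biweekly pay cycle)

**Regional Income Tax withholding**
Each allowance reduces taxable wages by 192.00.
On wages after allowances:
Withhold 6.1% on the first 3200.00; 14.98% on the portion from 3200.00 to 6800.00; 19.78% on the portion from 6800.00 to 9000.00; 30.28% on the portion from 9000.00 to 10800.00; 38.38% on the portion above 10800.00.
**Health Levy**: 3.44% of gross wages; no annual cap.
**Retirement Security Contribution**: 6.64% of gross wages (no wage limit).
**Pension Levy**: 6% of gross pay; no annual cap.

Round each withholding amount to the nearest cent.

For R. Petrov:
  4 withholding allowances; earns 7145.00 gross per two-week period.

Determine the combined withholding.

Regional Income Tax: taxable = 7145.00 − 4×192.00 = 6377.00
  195.20 + 14.98% × (6377.00 − 3200.00) = 195.20 + 14.98% × 3177.00 = 671.11
Health Levy: 3.44% × 7145.00 = 245.79
Retirement Security Contribution: 6.64% × 7145.00 = 474.43
Pension Levy: 6% × 7145.00 = 428.70
Total: 671.11 + 245.79 + 474.43 + 428.70 = 1820.03

1820.03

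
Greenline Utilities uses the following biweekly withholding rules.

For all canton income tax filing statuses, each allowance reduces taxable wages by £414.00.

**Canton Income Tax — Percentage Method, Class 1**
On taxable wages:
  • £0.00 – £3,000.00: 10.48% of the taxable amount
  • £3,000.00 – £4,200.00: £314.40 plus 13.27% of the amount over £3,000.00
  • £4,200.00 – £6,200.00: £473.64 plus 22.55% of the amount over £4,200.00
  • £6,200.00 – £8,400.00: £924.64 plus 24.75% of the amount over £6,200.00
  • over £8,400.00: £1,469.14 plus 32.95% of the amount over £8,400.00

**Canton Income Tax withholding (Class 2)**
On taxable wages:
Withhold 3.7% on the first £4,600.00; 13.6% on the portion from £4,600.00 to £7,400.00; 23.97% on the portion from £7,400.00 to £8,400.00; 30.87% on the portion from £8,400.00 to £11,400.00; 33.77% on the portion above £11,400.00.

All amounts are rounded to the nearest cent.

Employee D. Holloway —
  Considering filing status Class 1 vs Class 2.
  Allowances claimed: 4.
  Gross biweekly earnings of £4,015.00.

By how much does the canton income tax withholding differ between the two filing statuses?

£159.94

Canton Income Tax (Class 1): taxable = £4,015.00 − 4×£414.00 = £2,359.00
  10.48% × £2,359.00 = £247.22
Canton Income Tax (Class 2): taxable = £4,015.00 − 4×£414.00 = £2,359.00
  3.7% × £2,359.00 = £87.28
Difference: |£247.22 − £87.28| = £159.94 (higher under Class 1)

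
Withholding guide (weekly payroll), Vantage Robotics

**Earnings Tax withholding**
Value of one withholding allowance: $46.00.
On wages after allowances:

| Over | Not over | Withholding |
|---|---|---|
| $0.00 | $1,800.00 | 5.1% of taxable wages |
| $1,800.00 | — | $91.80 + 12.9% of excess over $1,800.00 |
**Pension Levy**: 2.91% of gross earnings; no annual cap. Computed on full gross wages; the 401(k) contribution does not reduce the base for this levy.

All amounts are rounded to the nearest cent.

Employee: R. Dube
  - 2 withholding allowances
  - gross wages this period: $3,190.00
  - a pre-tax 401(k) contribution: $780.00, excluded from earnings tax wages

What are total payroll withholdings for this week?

$251.45

Earnings Tax: taxable = $3,190.00 − $780.00 − 2×$46.00 = $2,318.00
  $91.80 + 12.9% × ($2,318.00 − $1,800.00) = $91.80 + 12.9% × $518.00 = $158.62
Pension Levy: 2.91% × $3,190.00 = $92.83
Total: $158.62 + $92.83 = $251.45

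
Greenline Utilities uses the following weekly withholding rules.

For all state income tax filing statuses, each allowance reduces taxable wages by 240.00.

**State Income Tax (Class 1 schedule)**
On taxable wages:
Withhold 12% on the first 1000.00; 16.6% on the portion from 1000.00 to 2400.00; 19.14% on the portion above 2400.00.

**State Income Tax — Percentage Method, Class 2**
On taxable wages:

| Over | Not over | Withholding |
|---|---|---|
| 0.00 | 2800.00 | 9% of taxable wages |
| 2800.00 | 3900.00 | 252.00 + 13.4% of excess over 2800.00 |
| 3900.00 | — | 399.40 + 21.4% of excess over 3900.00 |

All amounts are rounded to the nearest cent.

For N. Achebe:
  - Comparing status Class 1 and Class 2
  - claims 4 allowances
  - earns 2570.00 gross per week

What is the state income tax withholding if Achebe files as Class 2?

144.90

State Income Tax (Class 2): taxable = 2570.00 − 4×240.00 = 1610.00
  9% × 1610.00 = 144.90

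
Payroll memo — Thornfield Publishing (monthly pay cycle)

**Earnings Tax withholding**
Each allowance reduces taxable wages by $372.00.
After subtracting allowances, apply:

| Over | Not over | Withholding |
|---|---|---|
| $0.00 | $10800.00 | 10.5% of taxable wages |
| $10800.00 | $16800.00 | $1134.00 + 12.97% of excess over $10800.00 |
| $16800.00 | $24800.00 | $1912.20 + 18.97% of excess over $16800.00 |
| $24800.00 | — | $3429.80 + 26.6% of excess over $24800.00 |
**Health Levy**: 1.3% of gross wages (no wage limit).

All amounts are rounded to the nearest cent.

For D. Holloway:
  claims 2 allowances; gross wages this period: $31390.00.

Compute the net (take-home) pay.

$25997.09

Earnings Tax: taxable = $31390.00 − 2×$372.00 = $30646.00
  $3429.80 + 26.6% × ($30646.00 − $24800.00) = $3429.80 + 26.6% × $5846.00 = $4984.84
Health Levy: 1.3% × $31390.00 = $408.07
Total withheld: $4984.84 + $408.07 = $5392.91
Net pay: $31390.00 − $5392.91 = $25997.09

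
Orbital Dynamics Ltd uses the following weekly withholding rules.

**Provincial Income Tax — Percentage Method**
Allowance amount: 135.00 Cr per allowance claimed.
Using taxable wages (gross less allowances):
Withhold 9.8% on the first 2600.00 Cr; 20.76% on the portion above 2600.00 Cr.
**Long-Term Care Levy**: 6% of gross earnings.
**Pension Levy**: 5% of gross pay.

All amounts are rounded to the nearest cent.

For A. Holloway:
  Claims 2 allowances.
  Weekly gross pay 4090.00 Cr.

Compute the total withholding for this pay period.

957.97 Cr

Provincial Income Tax: taxable = 4090.00 Cr − 2×135.00 Cr = 3820.00 Cr
  254.80 Cr + 20.76% × (3820.00 Cr − 2600.00 Cr) = 254.80 Cr + 20.76% × 1220.00 Cr = 508.07 Cr
Long-Term Care Levy: 6% × 4090.00 Cr = 245.40 Cr
Pension Levy: 5% × 4090.00 Cr = 204.50 Cr
Total: 508.07 Cr + 245.40 Cr + 204.50 Cr = 957.97 Cr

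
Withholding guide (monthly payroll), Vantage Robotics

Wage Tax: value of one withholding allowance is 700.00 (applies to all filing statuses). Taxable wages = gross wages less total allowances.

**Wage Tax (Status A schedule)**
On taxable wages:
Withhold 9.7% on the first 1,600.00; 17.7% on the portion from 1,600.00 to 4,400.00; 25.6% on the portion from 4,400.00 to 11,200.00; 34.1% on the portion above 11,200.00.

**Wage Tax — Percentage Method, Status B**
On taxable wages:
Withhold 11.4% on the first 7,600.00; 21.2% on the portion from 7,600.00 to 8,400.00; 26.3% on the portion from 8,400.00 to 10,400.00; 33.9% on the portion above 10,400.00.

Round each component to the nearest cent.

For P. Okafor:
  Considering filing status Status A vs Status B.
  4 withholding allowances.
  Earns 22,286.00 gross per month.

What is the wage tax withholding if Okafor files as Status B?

4,642.15

Wage Tax (Status B): taxable = 22,286.00 − 4×700.00 = 19,486.00
  1,562.00 + 33.9% × (19,486.00 − 10,400.00) = 1,562.00 + 33.9% × 9,086.00 = 4,642.15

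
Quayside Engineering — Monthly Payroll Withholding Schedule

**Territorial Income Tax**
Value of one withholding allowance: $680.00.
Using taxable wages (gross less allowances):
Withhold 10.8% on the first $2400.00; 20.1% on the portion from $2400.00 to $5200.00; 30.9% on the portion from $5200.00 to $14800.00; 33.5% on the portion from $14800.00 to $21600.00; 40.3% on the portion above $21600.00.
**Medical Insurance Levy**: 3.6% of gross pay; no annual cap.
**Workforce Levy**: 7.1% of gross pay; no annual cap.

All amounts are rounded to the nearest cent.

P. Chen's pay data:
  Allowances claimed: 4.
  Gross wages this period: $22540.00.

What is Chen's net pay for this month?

$14658.12

Territorial Income Tax: taxable = $22540.00 − 4×$680.00 = $19820.00
  $3788.40 + 33.5% × ($19820.00 − $14800.00) = $3788.40 + 33.5% × $5020.00 = $5470.10
Medical Insurance Levy: 3.6% × $22540.00 = $811.44
Workforce Levy: 7.1% × $22540.00 = $1600.34
Total withheld: $5470.10 + $811.44 + $1600.34 = $7881.88
Net pay: $22540.00 − $7881.88 = $14658.12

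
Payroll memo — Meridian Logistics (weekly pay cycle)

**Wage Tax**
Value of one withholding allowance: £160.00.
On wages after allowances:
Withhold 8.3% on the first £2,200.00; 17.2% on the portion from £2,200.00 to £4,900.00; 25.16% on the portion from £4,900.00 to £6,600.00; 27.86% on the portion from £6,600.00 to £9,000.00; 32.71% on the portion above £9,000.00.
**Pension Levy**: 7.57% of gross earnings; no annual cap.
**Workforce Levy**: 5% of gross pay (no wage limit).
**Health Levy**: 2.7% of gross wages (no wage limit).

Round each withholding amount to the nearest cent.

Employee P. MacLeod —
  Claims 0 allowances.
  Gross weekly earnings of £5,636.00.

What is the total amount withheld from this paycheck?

£1,692.80

Wage Tax: taxable = £5,636.00
  £647.00 + 25.16% × (£5,636.00 − £4,900.00) = £647.00 + 25.16% × £736.00 = £832.18
Pension Levy: 7.57% × £5,636.00 = £426.65
Workforce Levy: 5% × £5,636.00 = £281.80
Health Levy: 2.7% × £5,636.00 = £152.17
Total: £832.18 + £426.65 + £281.80 + £152.17 = £1,692.80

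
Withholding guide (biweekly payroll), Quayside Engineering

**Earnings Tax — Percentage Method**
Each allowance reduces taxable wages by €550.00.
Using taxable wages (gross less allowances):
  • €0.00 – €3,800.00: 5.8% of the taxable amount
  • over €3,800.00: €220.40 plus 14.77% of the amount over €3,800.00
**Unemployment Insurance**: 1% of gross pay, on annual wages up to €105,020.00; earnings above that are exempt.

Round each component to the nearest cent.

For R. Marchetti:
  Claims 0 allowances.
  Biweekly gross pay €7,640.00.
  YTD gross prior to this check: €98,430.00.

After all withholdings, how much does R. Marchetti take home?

€6,786.53

Earnings Tax: taxable = €7,640.00
  €220.40 + 14.77% × (€7,640.00 − €3,800.00) = €220.40 + 14.77% × €3,840.00 = €787.57
Unemployment Insurance: cap €105,020.00 − YTD €98,430.00 = €6,590.00 subject; 1% × €6,590.00 = €65.90
Total withheld: €787.57 + €65.90 = €853.47
Net pay: €7,640.00 − €853.47 = €6,786.53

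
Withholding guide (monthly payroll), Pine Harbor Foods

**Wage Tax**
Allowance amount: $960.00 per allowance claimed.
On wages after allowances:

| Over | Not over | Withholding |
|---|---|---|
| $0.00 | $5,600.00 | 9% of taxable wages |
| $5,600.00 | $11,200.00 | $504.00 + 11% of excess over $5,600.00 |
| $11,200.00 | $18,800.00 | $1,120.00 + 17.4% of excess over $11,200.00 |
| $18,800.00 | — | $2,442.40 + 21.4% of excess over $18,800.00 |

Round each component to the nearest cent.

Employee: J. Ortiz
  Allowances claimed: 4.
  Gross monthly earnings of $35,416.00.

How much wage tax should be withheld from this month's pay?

Wage Tax: taxable = $35,416.00 − 4×$960.00 = $31,576.00
  $2,442.40 + 21.4% × ($31,576.00 − $18,800.00) = $2,442.40 + 21.4% × $12,776.00 = $5,176.46

$5,176.46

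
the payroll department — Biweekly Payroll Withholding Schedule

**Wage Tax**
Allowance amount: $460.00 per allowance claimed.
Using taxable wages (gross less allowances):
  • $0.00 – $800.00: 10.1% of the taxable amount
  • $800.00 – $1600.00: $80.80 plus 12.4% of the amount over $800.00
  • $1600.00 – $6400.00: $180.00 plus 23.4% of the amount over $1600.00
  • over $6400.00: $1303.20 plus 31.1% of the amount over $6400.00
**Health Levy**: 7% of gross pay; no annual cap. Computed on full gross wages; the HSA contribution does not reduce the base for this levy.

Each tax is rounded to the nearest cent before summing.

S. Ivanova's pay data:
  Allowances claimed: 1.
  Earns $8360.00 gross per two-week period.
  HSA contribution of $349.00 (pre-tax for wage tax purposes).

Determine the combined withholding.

$2246.36

Wage Tax: taxable = $8360.00 − $349.00 − 1×$460.00 = $7551.00
  $1303.20 + 31.1% × ($7551.00 − $6400.00) = $1303.20 + 31.1% × $1151.00 = $1661.16
Health Levy: 7% × $8360.00 = $585.20
Total: $1661.16 + $585.20 = $2246.36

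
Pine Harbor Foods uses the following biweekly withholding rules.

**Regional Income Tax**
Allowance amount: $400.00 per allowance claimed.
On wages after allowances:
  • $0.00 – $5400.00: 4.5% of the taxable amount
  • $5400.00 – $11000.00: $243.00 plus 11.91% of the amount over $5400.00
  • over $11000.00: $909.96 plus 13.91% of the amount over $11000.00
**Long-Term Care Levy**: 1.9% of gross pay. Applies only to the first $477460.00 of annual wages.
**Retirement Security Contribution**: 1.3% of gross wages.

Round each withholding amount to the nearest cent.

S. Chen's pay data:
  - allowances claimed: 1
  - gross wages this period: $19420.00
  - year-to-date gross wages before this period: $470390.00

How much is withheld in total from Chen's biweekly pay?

Regional Income Tax: taxable = $19420.00 − 1×$400.00 = $19020.00
  $909.96 + 13.91% × ($19020.00 − $11000.00) = $909.96 + 13.91% × $8020.00 = $2025.54
Long-Term Care Levy: cap $477460.00 − YTD $470390.00 = $7070.00 subject; 1.9% × $7070.00 = $134.33
Retirement Security Contribution: 1.3% × $19420.00 = $252.46
Total: $2025.54 + $134.33 + $252.46 = $2412.33

$2412.33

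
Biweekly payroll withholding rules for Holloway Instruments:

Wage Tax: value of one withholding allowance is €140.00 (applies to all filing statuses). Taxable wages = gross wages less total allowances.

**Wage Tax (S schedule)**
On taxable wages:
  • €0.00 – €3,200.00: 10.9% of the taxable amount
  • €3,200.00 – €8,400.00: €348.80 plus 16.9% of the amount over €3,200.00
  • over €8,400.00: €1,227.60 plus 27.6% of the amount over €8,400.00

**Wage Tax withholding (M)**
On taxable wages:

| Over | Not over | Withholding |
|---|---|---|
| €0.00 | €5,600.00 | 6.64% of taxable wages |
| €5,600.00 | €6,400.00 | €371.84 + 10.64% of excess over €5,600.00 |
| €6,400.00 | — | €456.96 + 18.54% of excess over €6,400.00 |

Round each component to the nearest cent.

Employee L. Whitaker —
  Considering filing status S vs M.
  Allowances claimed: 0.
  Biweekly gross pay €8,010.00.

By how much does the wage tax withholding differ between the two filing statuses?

€406.24

Wage Tax (S): taxable = €8,010.00
  €348.80 + 16.9% × (€8,010.00 − €3,200.00) = €348.80 + 16.9% × €4,810.00 = €1,161.69
Wage Tax (M): taxable = €8,010.00
  €456.96 + 18.54% × (€8,010.00 − €6,400.00) = €456.96 + 18.54% × €1,610.00 = €755.45
Difference: |€1,161.69 − €755.45| = €406.24 (higher under S)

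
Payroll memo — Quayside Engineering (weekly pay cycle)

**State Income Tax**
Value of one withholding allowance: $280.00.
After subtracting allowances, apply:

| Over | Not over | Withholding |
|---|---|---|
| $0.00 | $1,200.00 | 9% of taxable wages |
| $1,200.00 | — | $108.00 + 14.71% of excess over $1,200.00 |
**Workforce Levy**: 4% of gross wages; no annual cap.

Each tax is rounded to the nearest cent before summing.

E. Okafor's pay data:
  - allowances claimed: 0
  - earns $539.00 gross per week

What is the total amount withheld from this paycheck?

$70.07

State Income Tax: taxable = $539.00
  9% × $539.00 = $48.51
Workforce Levy: 4% × $539.00 = $21.56
Total: $48.51 + $21.56 = $70.07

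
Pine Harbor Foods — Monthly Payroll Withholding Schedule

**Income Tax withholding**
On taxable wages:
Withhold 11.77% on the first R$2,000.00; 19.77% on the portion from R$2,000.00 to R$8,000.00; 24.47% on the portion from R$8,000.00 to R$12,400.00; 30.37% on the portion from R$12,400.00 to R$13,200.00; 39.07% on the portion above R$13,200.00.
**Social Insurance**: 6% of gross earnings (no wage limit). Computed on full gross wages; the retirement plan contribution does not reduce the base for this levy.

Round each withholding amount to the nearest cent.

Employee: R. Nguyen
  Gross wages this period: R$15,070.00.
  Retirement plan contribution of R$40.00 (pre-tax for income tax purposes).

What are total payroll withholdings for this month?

R$4,360.42

Income Tax: taxable = R$15,070.00 − R$40.00 = R$15,030.00
  R$2,741.24 + 39.07% × (R$15,030.00 − R$13,200.00) = R$2,741.24 + 39.07% × R$1,830.00 = R$3,456.22
Social Insurance: 6% × R$15,070.00 = R$904.20
Total: R$3,456.22 + R$904.20 = R$4,360.42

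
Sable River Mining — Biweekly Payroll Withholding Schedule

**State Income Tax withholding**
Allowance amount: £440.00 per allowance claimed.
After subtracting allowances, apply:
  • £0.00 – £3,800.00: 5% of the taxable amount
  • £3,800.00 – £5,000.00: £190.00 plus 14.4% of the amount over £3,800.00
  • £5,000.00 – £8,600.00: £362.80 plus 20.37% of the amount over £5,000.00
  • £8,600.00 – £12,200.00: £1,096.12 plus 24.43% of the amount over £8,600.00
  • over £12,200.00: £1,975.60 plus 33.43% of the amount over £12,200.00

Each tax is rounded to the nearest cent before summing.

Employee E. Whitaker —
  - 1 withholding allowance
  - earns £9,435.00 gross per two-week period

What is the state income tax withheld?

State Income Tax: taxable = £9,435.00 − 1×£440.00 = £8,995.00
  £1,096.12 + 24.43% × (£8,995.00 − £8,600.00) = £1,096.12 + 24.43% × £395.00 = £1,192.62

£1,192.62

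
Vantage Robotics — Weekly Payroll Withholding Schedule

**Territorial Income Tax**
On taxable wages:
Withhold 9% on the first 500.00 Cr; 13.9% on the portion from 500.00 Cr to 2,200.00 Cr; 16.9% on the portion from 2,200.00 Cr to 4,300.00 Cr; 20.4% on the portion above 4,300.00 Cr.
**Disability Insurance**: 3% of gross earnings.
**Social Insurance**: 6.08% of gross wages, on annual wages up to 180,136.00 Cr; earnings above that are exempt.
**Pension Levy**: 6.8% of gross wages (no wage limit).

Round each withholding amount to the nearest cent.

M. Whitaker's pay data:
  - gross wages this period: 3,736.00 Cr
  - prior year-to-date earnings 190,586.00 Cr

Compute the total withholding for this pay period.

Territorial Income Tax: taxable = 3,736.00 Cr
  281.30 Cr + 16.9% × (3,736.00 Cr − 2,200.00 Cr) = 281.30 Cr + 16.9% × 1,536.00 Cr = 540.88 Cr
Disability Insurance: 3% × 3,736.00 Cr = 112.08 Cr
Social Insurance: YTD 190,586.00 Cr ≥ cap 180,136.00 Cr → 0.00 Cr
Pension Levy: 6.8% × 3,736.00 Cr = 254.05 Cr
Total: 540.88 Cr + 112.08 Cr + 0.00 Cr + 254.05 Cr = 907.01 Cr

907.01 Cr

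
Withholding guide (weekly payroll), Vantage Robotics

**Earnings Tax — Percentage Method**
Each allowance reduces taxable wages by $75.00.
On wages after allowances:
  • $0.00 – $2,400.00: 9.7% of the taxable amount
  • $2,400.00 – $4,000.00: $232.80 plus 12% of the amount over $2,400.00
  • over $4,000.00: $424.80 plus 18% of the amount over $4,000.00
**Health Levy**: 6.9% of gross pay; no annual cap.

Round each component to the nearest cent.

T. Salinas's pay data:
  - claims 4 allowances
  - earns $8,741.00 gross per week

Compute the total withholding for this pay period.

Earnings Tax: taxable = $8,741.00 − 4×$75.00 = $8,441.00
  $424.80 + 18% × ($8,441.00 − $4,000.00) = $424.80 + 18% × $4,441.00 = $1,224.18
Health Levy: 6.9% × $8,741.00 = $603.13
Total: $1,224.18 + $603.13 = $1,827.31

$1,827.31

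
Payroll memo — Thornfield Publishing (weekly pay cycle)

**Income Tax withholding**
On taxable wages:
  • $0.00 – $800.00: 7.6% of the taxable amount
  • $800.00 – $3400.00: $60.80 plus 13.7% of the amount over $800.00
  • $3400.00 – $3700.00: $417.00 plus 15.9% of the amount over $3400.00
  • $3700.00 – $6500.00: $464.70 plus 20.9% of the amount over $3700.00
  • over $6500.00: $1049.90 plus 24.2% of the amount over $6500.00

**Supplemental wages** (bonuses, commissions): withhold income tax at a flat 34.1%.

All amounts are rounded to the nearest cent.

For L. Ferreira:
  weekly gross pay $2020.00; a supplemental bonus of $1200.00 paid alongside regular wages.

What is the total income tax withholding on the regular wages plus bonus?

$637.14

Income Tax: taxable = $2020.00
  $60.80 + 13.7% × ($2020.00 − $800.00) = $60.80 + 13.7% × $1220.00 = $227.94
Supplemental (34.1% flat on bonus): 34.1% × $1200.00 = $409.20
Total income tax: $227.94 + $409.20 = $637.14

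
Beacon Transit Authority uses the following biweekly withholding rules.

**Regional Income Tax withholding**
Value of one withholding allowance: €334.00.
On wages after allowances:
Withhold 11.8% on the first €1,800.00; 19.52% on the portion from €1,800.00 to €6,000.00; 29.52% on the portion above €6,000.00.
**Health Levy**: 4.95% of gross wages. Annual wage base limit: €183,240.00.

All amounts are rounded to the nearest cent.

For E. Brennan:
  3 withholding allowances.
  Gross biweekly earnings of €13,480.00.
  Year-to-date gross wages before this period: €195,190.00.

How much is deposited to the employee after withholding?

Regional Income Tax: taxable = €13,480.00 − 3×€334.00 = €12,478.00
  €1,032.24 + 29.52% × (€12,478.00 − €6,000.00) = €1,032.24 + 29.52% × €6,478.00 = €2,944.55
Health Levy: YTD €195,190.00 ≥ cap €183,240.00 → €0.00
Total withheld: €2,944.55 + €0.00 = €2,944.55
Net pay: €13,480.00 − €2,944.55 = €10,535.45

€10,535.45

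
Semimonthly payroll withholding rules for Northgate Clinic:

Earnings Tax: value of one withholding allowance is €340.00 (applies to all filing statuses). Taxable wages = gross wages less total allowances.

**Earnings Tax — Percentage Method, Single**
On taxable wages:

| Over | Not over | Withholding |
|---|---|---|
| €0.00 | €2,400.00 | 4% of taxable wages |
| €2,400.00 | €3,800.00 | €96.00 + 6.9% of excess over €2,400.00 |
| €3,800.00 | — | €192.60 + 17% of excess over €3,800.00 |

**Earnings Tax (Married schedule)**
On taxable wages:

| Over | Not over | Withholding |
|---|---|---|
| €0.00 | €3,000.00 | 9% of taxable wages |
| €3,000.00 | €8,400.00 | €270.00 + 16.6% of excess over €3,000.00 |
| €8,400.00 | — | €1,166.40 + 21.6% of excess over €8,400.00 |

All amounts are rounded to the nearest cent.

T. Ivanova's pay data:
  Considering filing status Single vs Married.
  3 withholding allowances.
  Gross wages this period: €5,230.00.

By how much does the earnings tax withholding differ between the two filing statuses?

€208.56

Earnings Tax (Single): taxable = €5,230.00 − 3×€340.00 = €4,210.00
  €192.60 + 17% × (€4,210.00 − €3,800.00) = €192.60 + 17% × €410.00 = €262.30
Earnings Tax (Married): taxable = €5,230.00 − 3×€340.00 = €4,210.00
  €270.00 + 16.6% × (€4,210.00 − €3,000.00) = €270.00 + 16.6% × €1,210.00 = €470.86
Difference: |€262.30 − €470.86| = €208.56 (higher under Married)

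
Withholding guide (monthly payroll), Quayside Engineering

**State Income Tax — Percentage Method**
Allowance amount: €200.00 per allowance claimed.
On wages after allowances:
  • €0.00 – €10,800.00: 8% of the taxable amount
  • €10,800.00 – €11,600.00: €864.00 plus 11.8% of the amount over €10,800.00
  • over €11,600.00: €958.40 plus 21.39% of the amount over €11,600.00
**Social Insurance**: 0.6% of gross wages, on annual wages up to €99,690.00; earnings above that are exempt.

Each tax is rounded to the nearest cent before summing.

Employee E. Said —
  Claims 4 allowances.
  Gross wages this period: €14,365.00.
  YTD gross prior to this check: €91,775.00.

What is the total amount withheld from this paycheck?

State Income Tax: taxable = €14,365.00 − 4×€200.00 = €13,565.00
  €958.40 + 21.39% × (€13,565.00 − €11,600.00) = €958.40 + 21.39% × €1,965.00 = €1,378.71
Social Insurance: cap €99,690.00 − YTD €91,775.00 = €7,915.00 subject; 0.6% × €7,915.00 = €47.49
Total: €1,378.71 + €47.49 = €1,426.20

€1,426.20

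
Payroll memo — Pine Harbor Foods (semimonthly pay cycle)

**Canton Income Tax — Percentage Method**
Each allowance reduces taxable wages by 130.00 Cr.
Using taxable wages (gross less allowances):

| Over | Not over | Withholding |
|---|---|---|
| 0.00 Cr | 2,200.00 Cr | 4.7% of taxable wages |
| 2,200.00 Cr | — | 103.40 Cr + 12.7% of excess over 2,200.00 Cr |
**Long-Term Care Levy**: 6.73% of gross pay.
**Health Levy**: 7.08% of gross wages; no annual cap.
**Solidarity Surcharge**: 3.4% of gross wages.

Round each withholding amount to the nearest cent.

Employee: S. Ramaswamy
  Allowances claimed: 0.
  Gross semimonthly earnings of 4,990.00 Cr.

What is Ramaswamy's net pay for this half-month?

Canton Income Tax: taxable = 4,990.00 Cr
  103.40 Cr + 12.7% × (4,990.00 Cr − 2,200.00 Cr) = 103.40 Cr + 12.7% × 2,790.00 Cr = 457.73 Cr
Long-Term Care Levy: 6.73% × 4,990.00 Cr = 335.83 Cr
Health Levy: 7.08% × 4,990.00 Cr = 353.29 Cr
Solidarity Surcharge: 3.4% × 4,990.00 Cr = 169.66 Cr
Total withheld: 457.73 Cr + 335.83 Cr + 353.29 Cr + 169.66 Cr = 1,316.51 Cr
Net pay: 4,990.00 Cr − 1,316.51 Cr = 3,673.49 Cr

3,673.49 Cr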